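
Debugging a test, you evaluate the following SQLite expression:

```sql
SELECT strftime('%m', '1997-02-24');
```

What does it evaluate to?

`%m` extracts the 2-digit month (01-12): 02.

02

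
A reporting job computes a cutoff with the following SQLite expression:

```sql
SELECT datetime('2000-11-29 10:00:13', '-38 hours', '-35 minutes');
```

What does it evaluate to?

-38 hours from 2000-11-29 10:00:13 is 2000-11-27 20:00:13 (crosses midnight).
-35 minutes from 2000-11-27 20:00:13 is 2000-11-27 19:25:13.

2000-11-27 19:25:13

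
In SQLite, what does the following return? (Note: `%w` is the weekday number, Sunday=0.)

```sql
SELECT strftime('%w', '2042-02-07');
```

5

2042-02-07 is a Friday; with Sunday=0 that is 5.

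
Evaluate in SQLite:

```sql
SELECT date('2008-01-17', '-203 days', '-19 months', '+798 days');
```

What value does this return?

2008-02-04

Applying '-203 days' to 2008-01-17: counting 203 days back gives 2007-06-28.
Adding -19 months to 2007-06-28 gives 2005-11-28.
Applying '+798 days' to 2005-11-28: counting 798 days forward gives 2008-02-04.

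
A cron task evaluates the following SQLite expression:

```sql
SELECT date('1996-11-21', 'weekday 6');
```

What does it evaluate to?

`weekday 6` advances to the next Saturday; 1996-11-21 is a Thursday, so it moves forward to 1996-11-23.

1996-11-23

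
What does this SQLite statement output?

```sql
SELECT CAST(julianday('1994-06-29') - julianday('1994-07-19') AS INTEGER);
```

1 day remains in June 1994 after the 29th (30 − 29).
Then 19 days into July 1994.
Total: 1 + 19 = 20.
The subtraction is earlier − later, so the result is −20 → -20.

-20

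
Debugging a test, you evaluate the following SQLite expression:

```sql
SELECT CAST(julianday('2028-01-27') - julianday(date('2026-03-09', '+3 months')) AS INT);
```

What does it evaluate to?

Adding +3 months to 2026-03-09 gives 2026-06-09.
21 days remain in June 2026 after the 9th (30 − 9).
Full months from July 2026 through December 2027 contribute their day counts.
Then 27 days into January 2028.
Total: 21 + 31 + 31 + 30 + 31 + 30 + 31 + 31 + 28 + 31 + 30 + 31 + 30 + 31 + 31 + 30 + 31 + 30 + 31 + 27 = 597.

597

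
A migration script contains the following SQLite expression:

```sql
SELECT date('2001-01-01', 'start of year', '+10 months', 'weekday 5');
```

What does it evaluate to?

2001-11-02

`start of year` rewinds 2001-01-01 to 2001-01-01.
Adding +10 months to 2001-01-01 gives 2001-11-01.
`weekday 5` advances to the next Friday; 2001-11-01 is a Thursday, so it moves forward to 2001-11-02.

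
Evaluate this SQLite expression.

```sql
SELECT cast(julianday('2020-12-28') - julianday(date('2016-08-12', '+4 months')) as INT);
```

1477

Adding +4 months to 2016-08-12 gives 2016-12-12.
19 days remain in December 2016 after the 12th (31 − 12).
Full months from January 2017 through November 2020 contribute their day counts.
Then 28 days into December 2020.
Total: 19 + 31 + 28 + 31 + 30 + 31 + 30 + 31 + 31 + 30 + 31 + 30 + 31 + 31 + 28 + 31 + 30 + 31 + 30 + 31 + 31 + 30 + 31 + 30 + 31 + 31 + 28 + 31 + 30 + 31 + 30 + 31 + 31 + 30 + 31 + 30 + 31 + 31 + 29 + 31 + 30 + 31 + 30 + 31 + 31 + 30 + 31 + 30 + 28 = 1477.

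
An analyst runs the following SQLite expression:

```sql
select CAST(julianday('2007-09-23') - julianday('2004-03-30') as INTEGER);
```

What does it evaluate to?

1 day remains in March 2004 after the 30th (31 − 30).
Full months from April 2004 through August 2007 contribute their day counts.
Then 23 days into September 2007.
Total: 1 + 30 + 31 + 30 + 31 + 31 + 30 + 31 + 30 + 31 + 31 + 28 + 31 + 30 + 31 + 30 + 31 + 31 + 30 + 31 + 30 + 31 + 31 + 28 + 31 + 30 + 31 + 30 + 31 + 31 + 30 + 31 + 30 + 31 + 31 + 28 + 31 + 30 + 31 + 30 + 31 + 31 + 23 = 1272.

1272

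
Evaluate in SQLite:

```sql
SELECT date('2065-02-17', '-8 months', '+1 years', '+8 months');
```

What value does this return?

Adding -8 months to 2065-02-17 gives 2064-06-17.
Adding +1 year to 2064-06-17 gives 2065-06-17.
Adding +8 months to 2065-06-17 gives 2066-02-17.

2066-02-17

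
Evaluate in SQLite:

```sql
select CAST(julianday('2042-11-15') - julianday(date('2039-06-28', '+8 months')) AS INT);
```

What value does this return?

Adding +8 months to 2039-06-28 gives 2040-02-28.
1 day remains in February 2040 after the 28th (29 − 28).
Full months from March 2040 through October 2042 contribute their day counts.
Then 15 days into November 2042.
Total: 1 + 31 + 30 + 31 + 30 + 31 + 31 + 30 + 31 + 30 + 31 + 31 + 28 + 31 + 30 + 31 + 30 + 31 + 31 + 30 + 31 + 30 + 31 + 31 + 28 + 31 + 30 + 31 + 30 + 31 + 31 + 30 + 31 + 15 = 991.

991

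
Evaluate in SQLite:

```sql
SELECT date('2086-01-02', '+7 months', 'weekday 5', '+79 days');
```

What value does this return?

Adding +7 months to 2086-01-02 gives 2086-08-02.
`weekday 5` advances to the next Friday; 2086-08-02 is already a Friday, so it stays at 2086-08-02.
Applying '+79 days' to 2086-08-02: counting 79 days forward gives 2086-10-20.

2086-10-20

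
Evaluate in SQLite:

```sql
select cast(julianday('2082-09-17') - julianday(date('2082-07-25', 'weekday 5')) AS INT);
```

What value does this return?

`weekday 5` advances to the next Friday; 2082-07-25 is a Saturday, so it moves forward to 2082-07-31.
0 days remain in July 2082 after the 31st (31 − 31).
August 2082: 31 days.
Then 17 days into September 2082.
Total: 0 + 31 + 17 = 48.

48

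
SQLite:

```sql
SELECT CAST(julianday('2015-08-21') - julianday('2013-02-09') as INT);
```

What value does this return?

19 days remain in February 2013 after the 9th (28 − 9).
Full months from March 2013 through July 2015 contribute their day counts.
Then 21 days into August 2015.
Total: 19 + 31 + 30 + 31 + 30 + 31 + 31 + 30 + 31 + 30 + 31 + 31 + 28 + 31 + 30 + 31 + 30 + 31 + 31 + 30 + 31 + 30 + 31 + 31 + 28 + 31 + 30 + 31 + 30 + 31 + 21 = 923.

923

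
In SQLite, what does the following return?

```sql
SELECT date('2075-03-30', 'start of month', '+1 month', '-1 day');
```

`start of month` rewinds 2075-03-30 to 2075-03-01.
Adding +1 month to 2075-03-01 gives 2075-04-01.
Going back 1 day from 2075-04-01 reaches 2075-03-31 (last day of March, 31 days).

2075-03-31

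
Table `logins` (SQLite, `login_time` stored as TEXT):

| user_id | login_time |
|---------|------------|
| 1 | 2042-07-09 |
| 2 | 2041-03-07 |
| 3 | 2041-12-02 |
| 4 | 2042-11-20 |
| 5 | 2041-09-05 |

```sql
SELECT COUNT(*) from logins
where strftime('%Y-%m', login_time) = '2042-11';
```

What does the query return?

Rows with year-month 2042-11: 2042-11-20 → 1.

1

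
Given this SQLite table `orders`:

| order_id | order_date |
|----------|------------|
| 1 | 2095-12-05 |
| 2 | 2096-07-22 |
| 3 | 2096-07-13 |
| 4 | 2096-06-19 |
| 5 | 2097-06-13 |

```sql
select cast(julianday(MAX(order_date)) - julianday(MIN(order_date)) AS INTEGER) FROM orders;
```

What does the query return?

556

MIN = 2095-12-05, MAX = 2097-06-13.
26 days remain in December 2095 after the 5th (31 − 5).
Full months from January 2096 through May 2097 contribute their day counts.
Then 13 days into June 2097.
Total: 26 + 31 + 29 + 31 + 30 + 31 + 30 + 31 + 31 + 30 + 31 + 30 + 31 + 31 + 28 + 31 + 30 + 31 + 13 = 556.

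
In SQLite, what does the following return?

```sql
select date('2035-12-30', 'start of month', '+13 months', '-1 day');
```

2036-12-31

`start of month` rewinds 2035-12-30 to 2035-12-01.
Adding +13 months to 2035-12-01 gives 2037-01-01.
Going back 1 day from 2037-01-01 reaches 2036-12-31 (last day of December, 31 days).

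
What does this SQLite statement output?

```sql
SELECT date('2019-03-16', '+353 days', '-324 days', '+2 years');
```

Applying '+353 days' to 2019-03-16: counting 353 days forward gives 2020-03-03.
Applying '-324 days' to 2020-03-03: counting 324 days back gives 2019-04-14.
Adding +2 years to 2019-04-14 gives 2021-04-14.

2021-04-14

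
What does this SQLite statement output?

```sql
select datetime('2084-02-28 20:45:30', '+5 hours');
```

2084-02-29 01:45:30

+5 hours from 2084-02-28 20:45:30 is 2084-02-29 01:45:30 (crosses midnight).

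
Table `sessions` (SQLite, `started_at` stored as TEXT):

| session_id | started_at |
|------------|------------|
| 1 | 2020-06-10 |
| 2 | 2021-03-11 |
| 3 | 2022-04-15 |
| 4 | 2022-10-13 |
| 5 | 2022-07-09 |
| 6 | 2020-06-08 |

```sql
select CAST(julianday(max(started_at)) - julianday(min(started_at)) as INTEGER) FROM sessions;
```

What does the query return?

MIN = 2020-06-08, MAX = 2022-10-13.
22 days remain in June 2020 after the 8th (30 − 8).
Full months from July 2020 through September 2022 contribute their day counts.
Then 13 days into October 2022.
Total: 22 + 31 + 31 + 30 + 31 + 30 + 31 + 31 + 28 + 31 + 30 + 31 + 30 + 31 + 31 + 30 + 31 + 30 + 31 + 31 + 28 + 31 + 30 + 31 + 30 + 31 + 31 + 30 + 13 = 857.

857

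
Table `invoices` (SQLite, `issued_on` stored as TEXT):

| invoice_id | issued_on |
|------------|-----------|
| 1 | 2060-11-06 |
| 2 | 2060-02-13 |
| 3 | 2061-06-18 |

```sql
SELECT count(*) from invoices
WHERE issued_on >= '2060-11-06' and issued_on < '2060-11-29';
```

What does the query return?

1

Rows in [2060-11-06, 2060-11-29): 2060-11-06 → 1 row.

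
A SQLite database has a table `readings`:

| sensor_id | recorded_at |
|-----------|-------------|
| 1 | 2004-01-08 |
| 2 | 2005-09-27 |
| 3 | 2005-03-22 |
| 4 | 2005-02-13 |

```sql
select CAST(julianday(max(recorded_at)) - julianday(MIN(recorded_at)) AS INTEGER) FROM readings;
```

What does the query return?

MIN = 2004-01-08, MAX = 2005-09-27.
23 days remain in January 2004 after the 8th (31 − 8).
Full months from February 2004 through August 2005 contribute their day counts.
Then 27 days into September 2005.
Total: 23 + 29 + 31 + 30 + 31 + 30 + 31 + 31 + 30 + 31 + 30 + 31 + 31 + 28 + 31 + 30 + 31 + 30 + 31 + 31 + 27 = 628.

628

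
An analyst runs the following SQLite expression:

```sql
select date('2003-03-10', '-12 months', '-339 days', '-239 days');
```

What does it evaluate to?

Adding -12 months to 2003-03-10 gives 2002-03-10.
Applying '-339 days' to 2002-03-10: counting 339 days back gives 2001-04-05.
Applying '-239 days' to 2001-04-05: counting 239 days back gives 2000-08-09.

2000-08-09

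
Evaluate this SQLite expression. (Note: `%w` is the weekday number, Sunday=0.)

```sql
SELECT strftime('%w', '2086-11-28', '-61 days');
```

6

First apply '-61 days': 2086-11-28 → 2086-09-28.
2086-09-28 is a Saturday; with Sunday=0 that is 6.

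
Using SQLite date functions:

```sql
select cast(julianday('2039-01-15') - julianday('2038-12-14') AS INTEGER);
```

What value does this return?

32

17 days remain in December 2038 after the 14th (31 − 14).
Then 15 days into January 2039.
Total: 17 + 15 = 32.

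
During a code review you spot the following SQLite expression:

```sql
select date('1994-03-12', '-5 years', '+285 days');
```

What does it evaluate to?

Adding -5 years to 1994-03-12 gives 1989-03-12.
Applying '+285 days' to 1989-03-12: counting 285 days forward gives 1989-12-22.

1989-12-22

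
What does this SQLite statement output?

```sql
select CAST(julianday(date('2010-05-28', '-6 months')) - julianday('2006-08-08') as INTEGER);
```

Adding -6 months to 2010-05-28 gives 2009-11-28.
23 days remain in August 2006 after the 8th (31 − 8).
Full months from September 2006 through October 2009 contribute their day counts.
Then 28 days into November 2009.
Total: 23 + 30 + 31 + 30 + 31 + 31 + 28 + 31 + 30 + 31 + 30 + 31 + 31 + 30 + 31 + 30 + 31 + 31 + 29 + 31 + 30 + 31 + 30 + 31 + 31 + 30 + 31 + 30 + 31 + 31 + 28 + 31 + 30 + 31 + 30 + 31 + 31 + 30 + 31 + 28 = 1208.

1208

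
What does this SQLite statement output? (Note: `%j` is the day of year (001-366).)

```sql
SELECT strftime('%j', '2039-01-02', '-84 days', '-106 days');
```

177

First apply '-84 days', '-106 days': 2039-01-02 → 2038-06-26.
Day-of-year for 2038-06-26: days since 2038-01-01 inclusive = 177, zero-padded to 177.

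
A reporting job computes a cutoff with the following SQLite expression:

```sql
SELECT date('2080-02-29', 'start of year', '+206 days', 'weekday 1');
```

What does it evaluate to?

`start of year` rewinds 2080-02-29 to 2080-01-01.
Applying '+206 days' to 2080-01-01: counting 206 days forward gives 2080-07-25.
`weekday 1` advances to the next Monday; 2080-07-25 is a Thursday, so it moves forward to 2080-07-29.

2080-07-29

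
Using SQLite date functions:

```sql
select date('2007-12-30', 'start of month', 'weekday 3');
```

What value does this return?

`start of month` rewinds 2007-12-30 to 2007-12-01.
`weekday 3` advances to the next Wednesday; 2007-12-01 is a Saturday, so it moves forward to 2007-12-05.

2007-12-05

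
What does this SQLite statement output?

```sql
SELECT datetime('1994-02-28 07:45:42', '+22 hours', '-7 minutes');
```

+22 hours from 1994-02-28 07:45:42 is 1994-03-01 05:45:42 (crosses midnight).
-7 minutes from 1994-03-01 05:45:42 is 1994-03-01 05:38:42.

1994-03-01 05:38:42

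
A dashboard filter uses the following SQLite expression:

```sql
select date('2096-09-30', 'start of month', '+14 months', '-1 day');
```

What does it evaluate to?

`start of month` rewinds 2096-09-30 to 2096-09-01.
Adding +14 months to 2096-09-01 gives 2097-11-01.
Going back 1 day from 2097-11-01 reaches 2097-10-31 (last day of October, 31 days).

2097-10-31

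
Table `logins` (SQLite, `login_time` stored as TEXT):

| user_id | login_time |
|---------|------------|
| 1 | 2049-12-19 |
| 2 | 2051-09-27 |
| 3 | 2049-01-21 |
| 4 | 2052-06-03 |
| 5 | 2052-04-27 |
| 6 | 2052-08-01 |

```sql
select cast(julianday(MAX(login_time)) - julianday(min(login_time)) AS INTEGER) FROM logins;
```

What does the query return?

MIN = 2049-01-21, MAX = 2052-08-01.
10 days remain in January 2049 after the 21st (31 − 21).
Full months from February 2049 through July 2052 contribute their day counts.
Then 1 day into August 2052.
Total: 10 + 28 + 31 + 30 + 31 + 30 + 31 + 31 + 30 + 31 + 30 + 31 + 31 + 28 + 31 + 30 + 31 + 30 + 31 + 31 + 30 + 31 + 30 + 31 + 31 + 28 + 31 + 30 + 31 + 30 + 31 + 31 + 30 + 31 + 30 + 31 + 31 + 29 + 31 + 30 + 31 + 30 + 31 + 1 = 1288.

1288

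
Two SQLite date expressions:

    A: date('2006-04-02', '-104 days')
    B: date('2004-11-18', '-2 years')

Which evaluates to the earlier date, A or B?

B

A = 2005-12-19.
B = 2002-11-18.
B is earlier.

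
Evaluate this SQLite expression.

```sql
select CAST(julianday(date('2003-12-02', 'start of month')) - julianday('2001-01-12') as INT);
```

`start of month` rewinds 2003-12-02 to 2003-12-01.
19 days remain in January 2001 after the 12th (31 − 12).
Full months from February 2001 through November 2003 contribute their day counts.
Then 1 day into December 2003.
Total: 19 + 28 + 31 + 30 + 31 + 30 + 31 + 31 + 30 + 31 + 30 + 31 + 31 + 28 + 31 + 30 + 31 + 30 + 31 + 31 + 30 + 31 + 30 + 31 + 31 + 28 + 31 + 30 + 31 + 30 + 31 + 31 + 30 + 31 + 30 + 1 = 1053.

1053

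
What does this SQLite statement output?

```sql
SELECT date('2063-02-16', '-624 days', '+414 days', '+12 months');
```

Applying '-624 days' to 2063-02-16: counting 624 days back gives 2061-06-02.
Applying '+414 days' to 2061-06-02: counting 414 days forward gives 2062-07-21.
Adding +12 months to 2062-07-21 gives 2063-07-21.

2063-07-21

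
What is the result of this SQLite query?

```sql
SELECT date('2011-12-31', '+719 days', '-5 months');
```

2013-07-19

Applying '+719 days' to 2011-12-31: counting 719 days forward gives 2013-12-19.
Adding -5 months to 2013-12-19 gives 2013-07-19.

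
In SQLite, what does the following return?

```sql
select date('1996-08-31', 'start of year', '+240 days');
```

1996-08-28

`start of year` rewinds 1996-08-31 to 1996-01-01.
Applying '+240 days' to 1996-01-01: counting 240 days forward gives 1996-08-28.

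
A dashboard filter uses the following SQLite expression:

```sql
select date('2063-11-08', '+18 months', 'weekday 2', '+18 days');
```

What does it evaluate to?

2065-05-30

Adding +18 months to 2063-11-08 gives 2065-05-08.
`weekday 2` advances to the next Tuesday; 2065-05-08 is a Friday, so it moves forward to 2065-05-12.
Advancing 18 more days within May lands on 2065-05-30.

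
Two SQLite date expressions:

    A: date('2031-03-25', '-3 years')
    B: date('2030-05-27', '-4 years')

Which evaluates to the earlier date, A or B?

A = 2028-03-25.
B = 2026-05-27.
B is earlier.

B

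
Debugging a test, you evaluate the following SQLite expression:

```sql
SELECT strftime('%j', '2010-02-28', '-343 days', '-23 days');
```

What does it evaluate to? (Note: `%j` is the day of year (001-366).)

058

First apply '-343 days', '-23 days': 2010-02-28 → 2009-02-27.
Day-of-year for 2009-02-27: days since 2009-01-01 inclusive = 58, zero-padded to 058.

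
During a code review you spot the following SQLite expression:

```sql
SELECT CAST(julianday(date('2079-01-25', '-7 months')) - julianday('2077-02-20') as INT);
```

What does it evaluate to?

Adding -7 months to 2079-01-25 gives 2078-06-25.
8 days remain in February 2077 after the 20th (28 − 20).
Full months from March 2077 through May 2078 contribute their day counts.
Then 25 days into June 2078.
Total: 8 + 31 + 30 + 31 + 30 + 31 + 31 + 30 + 31 + 30 + 31 + 31 + 28 + 31 + 30 + 31 + 25 = 490.

490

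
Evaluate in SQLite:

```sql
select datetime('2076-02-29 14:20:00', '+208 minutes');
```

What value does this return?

2076-02-29 17:48:00

208 minutes = 3h 28m; +208 minutes from 2076-02-29 14:20:00 is 2076-02-29 17:48:00.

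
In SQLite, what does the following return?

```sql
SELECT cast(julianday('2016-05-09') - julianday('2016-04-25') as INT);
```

14

5 days remain in April 2016 after the 25th (30 − 25).
Then 9 days into May 2016.
Total: 5 + 9 = 14.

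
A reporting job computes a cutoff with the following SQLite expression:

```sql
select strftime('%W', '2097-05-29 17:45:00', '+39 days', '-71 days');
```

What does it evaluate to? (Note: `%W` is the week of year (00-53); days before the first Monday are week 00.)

First apply '+39 days', '-71 days': 2097-05-29 17:45:00 → 2097-04-27 17:45:00.
2097-04-27 is a Saturday. SQLite's %W counts Mondays since the year started; the result is 16.

16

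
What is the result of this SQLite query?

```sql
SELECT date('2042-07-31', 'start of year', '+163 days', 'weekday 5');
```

2042-06-13

`start of year` rewinds 2042-07-31 to 2042-01-01.
Applying '+163 days' to 2042-01-01: counting 163 days forward gives 2042-06-13.
`weekday 5` advances to the next Friday; 2042-06-13 is already a Friday, so it stays at 2042-06-13.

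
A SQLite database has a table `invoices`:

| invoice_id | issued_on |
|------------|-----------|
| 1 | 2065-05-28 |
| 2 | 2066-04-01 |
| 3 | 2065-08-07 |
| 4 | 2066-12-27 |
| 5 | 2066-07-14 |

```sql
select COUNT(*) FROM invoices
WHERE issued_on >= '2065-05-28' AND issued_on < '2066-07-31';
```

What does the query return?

4

Rows in [2065-05-28, 2066-07-31): 2065-05-28, 2066-04-01, 2065-08-07, 2066-07-14 → 4 rows.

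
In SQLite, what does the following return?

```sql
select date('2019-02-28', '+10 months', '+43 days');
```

Adding +10 months to 2019-02-28 gives 2019-12-28.
Applying '+43 days' to 2019-12-28: counting 43 days forward gives 2020-02-09.

2020-02-09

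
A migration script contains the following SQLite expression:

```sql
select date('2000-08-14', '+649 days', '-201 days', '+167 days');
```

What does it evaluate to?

2002-04-21

Applying '+649 days' to 2000-08-14: counting 649 days forward gives 2002-05-25.
Applying '-201 days' to 2002-05-25: counting 201 days back gives 2001-11-05.
Applying '+167 days' to 2001-11-05: counting 167 days forward gives 2002-04-21.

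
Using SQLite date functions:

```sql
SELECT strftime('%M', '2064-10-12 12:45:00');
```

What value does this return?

45

`%M` extracts the 2-digit minute: 45.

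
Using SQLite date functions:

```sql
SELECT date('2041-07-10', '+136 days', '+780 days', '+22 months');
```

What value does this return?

2045-11-12

Applying '+136 days' to 2041-07-10: counting 136 days forward gives 2041-11-23.
Applying '+780 days' to 2041-11-23: counting 780 days forward gives 2044-01-12.
Adding +22 months to 2044-01-12 gives 2045-11-12.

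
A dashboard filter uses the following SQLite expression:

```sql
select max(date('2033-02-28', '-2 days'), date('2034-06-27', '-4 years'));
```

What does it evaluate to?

date('2033-02-28', '-2 days') → 2033-02-26.
date('2034-06-27', '-4 years') → 2030-06-27.
Later of the two is 2033-02-26.

2033-02-26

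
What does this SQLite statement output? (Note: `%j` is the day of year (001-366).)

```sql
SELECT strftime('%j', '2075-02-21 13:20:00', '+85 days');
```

137

First apply '+85 days': 2075-02-21 13:20:00 → 2075-05-17 13:20:00.
Day-of-year for 2075-05-17: days since 2075-01-01 inclusive = 137, zero-padded to 137.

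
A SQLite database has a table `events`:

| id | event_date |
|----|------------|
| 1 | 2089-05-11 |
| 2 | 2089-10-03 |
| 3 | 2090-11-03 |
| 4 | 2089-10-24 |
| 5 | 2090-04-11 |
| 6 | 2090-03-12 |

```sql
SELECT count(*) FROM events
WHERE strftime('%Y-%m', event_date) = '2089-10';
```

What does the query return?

2

Rows with year-month 2089-10: 2089-10-03, 2089-10-24 → 2.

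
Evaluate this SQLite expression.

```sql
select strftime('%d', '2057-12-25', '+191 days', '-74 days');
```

21

First apply '+191 days', '-74 days': 2057-12-25 → 2058-04-21.
`%d` extracts the 2-digit day of month: 21.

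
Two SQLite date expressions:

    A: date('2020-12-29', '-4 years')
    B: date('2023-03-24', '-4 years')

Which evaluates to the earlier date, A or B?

A = 2016-12-29.
B = 2019-03-24.
A is earlier.

A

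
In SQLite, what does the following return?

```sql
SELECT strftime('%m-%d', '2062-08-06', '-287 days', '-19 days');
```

First apply '-287 days', '-19 days': 2062-08-06 → 2061-10-04.
`%m-%d` extracts the month-day: 10-04.

10-04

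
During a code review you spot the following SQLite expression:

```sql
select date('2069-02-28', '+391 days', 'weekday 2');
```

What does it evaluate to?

Applying '+391 days' to 2069-02-28: counting 391 days forward gives 2070-03-26.
`weekday 2` advances to the next Tuesday; 2070-03-26 is a Wednesday, so it moves forward to 2070-04-01.

2070-04-01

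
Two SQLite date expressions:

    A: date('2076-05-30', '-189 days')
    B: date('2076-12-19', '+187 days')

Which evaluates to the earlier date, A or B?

A

A = 2075-11-23.
B = 2077-06-24.
A is earlier.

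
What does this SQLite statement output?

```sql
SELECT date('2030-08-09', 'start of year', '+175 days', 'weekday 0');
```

`start of year` rewinds 2030-08-09 to 2030-01-01.
Applying '+175 days' to 2030-01-01: counting 175 days forward gives 2030-06-25.
`weekday 0` advances to the next Sunday; 2030-06-25 is a Tuesday, so it moves forward to 2030-06-30.

2030-06-30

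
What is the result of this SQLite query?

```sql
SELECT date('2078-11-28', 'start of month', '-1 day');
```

`start of month` rewinds 2078-11-28 to 2078-11-01.
Going back 1 day from 2078-11-01 reaches 2078-10-31 (last day of October, 31 days).

2078-10-31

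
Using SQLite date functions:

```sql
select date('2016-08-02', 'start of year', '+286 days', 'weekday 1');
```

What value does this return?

`start of year` rewinds 2016-08-02 to 2016-01-01.
Applying '+286 days' to 2016-01-01: counting 286 days forward gives 2016-10-13.
`weekday 1` advances to the next Monday; 2016-10-13 is a Thursday, so it moves forward to 2016-10-17.

2016-10-17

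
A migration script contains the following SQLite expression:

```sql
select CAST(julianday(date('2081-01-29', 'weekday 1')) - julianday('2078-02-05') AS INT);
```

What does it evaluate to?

1094

`weekday 1` advances to the next Monday; 2081-01-29 is a Wednesday, so it moves forward to 2081-02-03.
23 days remain in February 2078 after the 5th (28 − 5).
Full months from March 2078 through January 2081 contribute their day counts.
Then 3 days into February 2081.
Total: 23 + 31 + 30 + 31 + 30 + 31 + 31 + 30 + 31 + 30 + 31 + 31 + 28 + 31 + 30 + 31 + 30 + 31 + 31 + 30 + 31 + 30 + 31 + 31 + 29 + 31 + 30 + 31 + 30 + 31 + 31 + 30 + 31 + 30 + 31 + 31 + 3 = 1094.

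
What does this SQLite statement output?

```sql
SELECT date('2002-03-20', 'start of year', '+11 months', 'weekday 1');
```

2002-12-02

`start of year` rewinds 2002-03-20 to 2002-01-01.
Adding +11 months to 2002-01-01 gives 2002-12-01.
`weekday 1` advances to the next Monday; 2002-12-01 is a Sunday, so it moves forward to 2002-12-02.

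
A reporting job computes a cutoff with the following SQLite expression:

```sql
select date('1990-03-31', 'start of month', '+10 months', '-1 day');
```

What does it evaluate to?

1990-12-31

`start of month` rewinds 1990-03-31 to 1990-03-01.
Adding +10 months to 1990-03-01 gives 1991-01-01.
Going back 1 day from 1991-01-01 reaches 1990-12-31 (last day of December, 31 days).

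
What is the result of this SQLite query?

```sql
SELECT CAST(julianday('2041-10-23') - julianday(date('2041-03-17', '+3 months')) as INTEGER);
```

128

Adding +3 months to 2041-03-17 gives 2041-06-17.
13 days remain in June 2041 after the 17th (30 − 17).
July 2041: 31 days.
August 2041: 31 days.
September 2041: 30 days.
Then 23 days into October 2041.
Total: 13 + 31 + 31 + 30 + 23 = 128.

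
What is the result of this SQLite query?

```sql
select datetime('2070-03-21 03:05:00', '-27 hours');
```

2070-03-20 00:05:00

-27 hours from 2070-03-21 03:05:00 is 2070-03-20 00:05:00 (crosses midnight).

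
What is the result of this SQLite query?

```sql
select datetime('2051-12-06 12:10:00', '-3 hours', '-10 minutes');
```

2051-12-06 09:00:00

-3 hours from 2051-12-06 12:10:00 is 2051-12-06 09:10:00.
-10 minutes from 2051-12-06 09:10:00 is 2051-12-06 09:00:00.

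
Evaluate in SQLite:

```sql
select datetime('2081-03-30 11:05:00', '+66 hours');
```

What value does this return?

+66 hours from 2081-03-30 11:05:00 is 2081-04-02 05:05:00 (crosses midnight).

2081-04-02 05:05:00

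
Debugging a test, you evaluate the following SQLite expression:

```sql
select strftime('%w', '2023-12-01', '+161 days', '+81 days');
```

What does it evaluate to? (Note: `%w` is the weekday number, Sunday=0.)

2

First apply '+161 days', '+81 days': 2023-12-01 → 2024-07-30.
2024-07-30 is a Tuesday; with Sunday=0 that is 2.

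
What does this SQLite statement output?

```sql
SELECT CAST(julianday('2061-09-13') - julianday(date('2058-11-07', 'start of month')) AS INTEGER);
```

`start of month` rewinds 2058-11-07 to 2058-11-01.
29 days remain in November 2058 after the 1st (30 − 1).
Full months from December 2058 through August 2061 contribute their day counts.
Then 13 days into September 2061.
Total: 29 + 31 + 31 + 28 + 31 + 30 + 31 + 30 + 31 + 31 + 30 + 31 + 30 + 31 + 31 + 29 + 31 + 30 + 31 + 30 + 31 + 31 + 30 + 31 + 30 + 31 + 31 + 28 + 31 + 30 + 31 + 30 + 31 + 31 + 13 = 1047.

1047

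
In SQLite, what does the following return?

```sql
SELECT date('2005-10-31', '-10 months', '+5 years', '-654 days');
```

2008-03-17

Adding -10 months to 2005-10-31 gives 2004-12-31.
Adding +5 years to 2004-12-31 gives 2009-12-31.
Applying '-654 days' to 2009-12-31: counting 654 days back gives 2008-03-17.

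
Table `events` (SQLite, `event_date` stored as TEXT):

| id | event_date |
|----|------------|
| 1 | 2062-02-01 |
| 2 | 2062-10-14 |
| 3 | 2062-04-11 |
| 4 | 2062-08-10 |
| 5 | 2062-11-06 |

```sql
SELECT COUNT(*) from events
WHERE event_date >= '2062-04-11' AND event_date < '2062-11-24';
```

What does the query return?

4

Rows in [2062-04-11, 2062-11-24): 2062-10-14, 2062-04-11, 2062-08-10, 2062-11-06 → 4 rows.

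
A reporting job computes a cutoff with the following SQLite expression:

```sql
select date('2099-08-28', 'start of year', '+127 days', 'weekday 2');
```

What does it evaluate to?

`start of year` rewinds 2099-08-28 to 2099-01-01.
Applying '+127 days' to 2099-01-01: counting 127 days forward gives 2099-05-08.
`weekday 2` advances to the next Tuesday; 2099-05-08 is a Friday, so it moves forward to 2099-05-12.

2099-05-12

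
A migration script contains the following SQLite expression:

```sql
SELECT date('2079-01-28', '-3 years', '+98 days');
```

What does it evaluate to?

2076-05-05

Adding -3 years to 2079-01-28 gives 2076-01-28.
Applying '+98 days' to 2076-01-28: counting 98 days forward gives 2076-05-05.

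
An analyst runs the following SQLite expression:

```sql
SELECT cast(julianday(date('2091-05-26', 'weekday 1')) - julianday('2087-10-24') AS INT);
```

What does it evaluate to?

1312

`weekday 1` advances to the next Monday; 2091-05-26 is a Saturday, so it moves forward to 2091-05-28.
7 days remain in October 2087 after the 24th (31 − 24).
Full months from November 2087 through April 2091 contribute their day counts.
Then 28 days into May 2091.
Total: 7 + 30 + 31 + 31 + 29 + 31 + 30 + 31 + 30 + 31 + 31 + 30 + 31 + 30 + 31 + 31 + 28 + 31 + 30 + 31 + 30 + 31 + 31 + 30 + 31 + 30 + 31 + 31 + 28 + 31 + 30 + 31 + 30 + 31 + 31 + 30 + 31 + 30 + 31 + 31 + 28 + 31 + 30 + 28 = 1312.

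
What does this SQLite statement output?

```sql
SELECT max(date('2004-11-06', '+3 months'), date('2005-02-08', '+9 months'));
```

date('2004-11-06', '+3 months') → 2005-02-06.
date('2005-02-08', '+9 months') → 2005-11-08.
Later of the two is 2005-11-08.

2005-11-08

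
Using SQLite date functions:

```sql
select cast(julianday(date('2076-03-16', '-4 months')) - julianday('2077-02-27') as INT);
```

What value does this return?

-469

Adding -4 months to 2076-03-16 gives 2075-11-16.
14 days remain in November 2075 after the 16th (30 − 16).
Full months from December 2075 through January 2077 contribute their day counts.
Then 27 days into February 2077.
Total: 14 + 31 + 31 + 29 + 31 + 30 + 31 + 30 + 31 + 31 + 30 + 31 + 30 + 31 + 31 + 27 = 469.
The subtraction is earlier − later, so the result is −469 → -469.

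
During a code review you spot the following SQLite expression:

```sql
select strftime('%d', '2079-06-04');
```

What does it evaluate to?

`%d` extracts the 2-digit day of month: 04.

04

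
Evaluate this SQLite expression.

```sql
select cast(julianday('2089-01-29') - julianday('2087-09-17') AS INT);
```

500

13 days remain in September 2087 after the 17th (30 − 17).
Full months from October 2087 through December 2088 contribute their day counts.
Then 29 days into January 2089.
Total: 13 + 31 + 30 + 31 + 31 + 29 + 31 + 30 + 31 + 30 + 31 + 31 + 30 + 31 + 30 + 31 + 29 = 500.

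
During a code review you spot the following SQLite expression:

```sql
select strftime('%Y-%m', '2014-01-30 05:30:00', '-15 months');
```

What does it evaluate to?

2012-10

First apply '-15 months': 2014-01-30 05:30:00 → 2012-10-30 05:30:00.
`%Y-%m` extracts the year-month: 2012-10.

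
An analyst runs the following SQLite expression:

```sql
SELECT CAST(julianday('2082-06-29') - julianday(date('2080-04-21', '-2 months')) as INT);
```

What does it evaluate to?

Adding -2 months to 2080-04-21 gives 2080-02-21.
8 days remain in February 2080 after the 21st (29 − 21).
Full months from March 2080 through May 2082 contribute their day counts.
Then 29 days into June 2082.
Total: 8 + 31 + 30 + 31 + 30 + 31 + 31 + 30 + 31 + 30 + 31 + 31 + 28 + 31 + 30 + 31 + 30 + 31 + 31 + 30 + 31 + 30 + 31 + 31 + 28 + 31 + 30 + 31 + 29 = 859.

859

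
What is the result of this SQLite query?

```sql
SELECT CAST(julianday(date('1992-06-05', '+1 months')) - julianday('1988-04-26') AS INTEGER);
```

1531

Adding +1 month to 1992-06-05 gives 1992-07-05.
4 days remain in April 1988 after the 26th (30 − 26).
Full months from May 1988 through June 1992 contribute their day counts.
Then 5 days into July 1992.
Total: 4 + 31 + 30 + 31 + 31 + 30 + 31 + 30 + 31 + 31 + 28 + 31 + 30 + 31 + 30 + 31 + 31 + 30 + 31 + 30 + 31 + 31 + 28 + 31 + 30 + 31 + 30 + 31 + 31 + 30 + 31 + 30 + 31 + 31 + 28 + 31 + 30 + 31 + 30 + 31 + 31 + 30 + 31 + 30 + 31 + 31 + 29 + 31 + 30 + 31 + 30 + 5 = 1531.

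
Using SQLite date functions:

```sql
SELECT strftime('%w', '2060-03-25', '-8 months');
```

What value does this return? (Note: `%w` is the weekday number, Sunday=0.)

5

First apply '-8 months': 2060-03-25 → 2059-07-25.
2059-07-25 is a Friday; with Sunday=0 that is 5.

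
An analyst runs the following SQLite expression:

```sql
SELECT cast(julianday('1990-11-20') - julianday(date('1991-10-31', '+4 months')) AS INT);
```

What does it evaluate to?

Adding +4 months to 1991-10-31 targets 1992-02-31. February 1992 has only 29 days, so SQLite normalizes the 2-day overflow forward to 1992-03-02.
10 days remain in November 1990 after the 20th (30 − 20).
Full months from December 1990 through February 1992 contribute their day counts.
Then 2 days into March 1992.
Total: 10 + 31 + 31 + 28 + 31 + 30 + 31 + 30 + 31 + 31 + 30 + 31 + 30 + 31 + 31 + 29 + 2 = 468.
The subtraction is earlier − later, so the result is −468 → -468.

-468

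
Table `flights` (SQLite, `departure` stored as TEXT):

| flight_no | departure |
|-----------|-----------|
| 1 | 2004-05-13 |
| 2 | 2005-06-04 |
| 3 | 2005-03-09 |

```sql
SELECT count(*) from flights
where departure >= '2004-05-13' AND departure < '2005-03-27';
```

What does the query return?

Rows in [2004-05-13, 2005-03-27): 2004-05-13, 2005-03-09 → 2 rows.

2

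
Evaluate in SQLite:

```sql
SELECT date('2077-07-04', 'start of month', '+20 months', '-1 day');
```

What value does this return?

2079-02-28

`start of month` rewinds 2077-07-04 to 2077-07-01.
Adding +20 months to 2077-07-01 gives 2079-03-01.
Going back 1 day from 2079-03-01 reaches 2079-02-28 (last day of February, 28 days).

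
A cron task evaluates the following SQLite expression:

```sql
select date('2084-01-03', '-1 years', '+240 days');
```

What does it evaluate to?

2083-08-31

Adding -1 year to 2084-01-03 gives 2083-01-03.
Applying '+240 days' to 2083-01-03: counting 240 days forward gives 2083-08-31.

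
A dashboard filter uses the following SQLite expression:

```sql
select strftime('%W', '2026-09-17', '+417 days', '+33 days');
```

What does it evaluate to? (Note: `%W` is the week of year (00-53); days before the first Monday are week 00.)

First apply '+417 days', '+33 days': 2026-09-17 → 2027-12-11.
2027-12-11 is a Saturday. SQLite's %W counts Mondays since the year started; the result is 49.

49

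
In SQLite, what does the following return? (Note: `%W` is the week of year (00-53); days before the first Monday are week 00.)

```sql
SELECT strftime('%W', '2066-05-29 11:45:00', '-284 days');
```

33

First apply '-284 days': 2066-05-29 11:45:00 → 2065-08-18 11:45:00.
2065-08-18 is a Tuesday. SQLite's %W counts Mondays since the year started; the result is 33.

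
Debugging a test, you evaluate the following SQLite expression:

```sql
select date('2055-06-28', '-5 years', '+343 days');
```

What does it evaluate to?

Adding -5 years to 2055-06-28 gives 2050-06-28.
Applying '+343 days' to 2050-06-28: counting 343 days forward gives 2051-06-06.

2051-06-06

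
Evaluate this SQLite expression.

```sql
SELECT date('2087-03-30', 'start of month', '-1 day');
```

`start of month` rewinds 2087-03-30 to 2087-03-01.
Going back 1 day from 2087-03-01 reaches 2087-02-28 (last day of February, 28 days).

2087-02-28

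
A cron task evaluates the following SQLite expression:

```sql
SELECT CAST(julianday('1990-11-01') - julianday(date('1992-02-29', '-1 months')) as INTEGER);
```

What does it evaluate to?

-454

Adding -1 month to 1992-02-29 gives 1992-01-29.
29 days remain in November 1990 after the 1st (30 − 1).
Full months from December 1990 through December 1991 contribute their day counts.
Then 29 days into January 1992.
Total: 29 + 31 + 31 + 28 + 31 + 30 + 31 + 30 + 31 + 31 + 30 + 31 + 30 + 31 + 29 = 454.
The subtraction is earlier − later, so the result is −454 → -454.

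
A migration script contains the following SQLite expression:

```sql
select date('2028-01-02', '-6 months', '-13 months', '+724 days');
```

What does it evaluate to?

2028-05-26

Adding -6 months to 2028-01-02 gives 2027-07-02.
Adding -13 months to 2027-07-02 gives 2026-06-02.
Applying '+724 days' to 2026-06-02: counting 724 days forward gives 2028-05-26.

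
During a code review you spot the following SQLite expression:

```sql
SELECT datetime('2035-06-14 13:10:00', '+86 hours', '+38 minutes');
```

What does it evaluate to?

2035-06-18 03:48:00

+86 hours from 2035-06-14 13:10:00 is 2035-06-18 03:10:00 (crosses midnight).
+38 minutes from 2035-06-18 03:10:00 is 2035-06-18 03:48:00.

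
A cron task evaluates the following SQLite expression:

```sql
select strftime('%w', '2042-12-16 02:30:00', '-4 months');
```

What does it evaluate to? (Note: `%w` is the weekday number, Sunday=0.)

6

First apply '-4 months': 2042-12-16 02:30:00 → 2042-08-16 02:30:00.
2042-08-16 is a Saturday; with Sunday=0 that is 6.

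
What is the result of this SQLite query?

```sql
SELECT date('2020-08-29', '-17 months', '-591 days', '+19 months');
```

Adding -17 months to 2020-08-29 gives 2019-03-29.
Applying '-591 days' to 2019-03-29: counting 591 days back gives 2017-08-15.
Adding +19 months to 2017-08-15 gives 2019-03-15.

2019-03-15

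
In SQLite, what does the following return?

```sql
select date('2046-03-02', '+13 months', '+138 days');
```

2047-08-18

Adding +13 months to 2046-03-02 gives 2047-04-02.
Applying '+138 days' to 2047-04-02: counting 138 days forward gives 2047-08-18.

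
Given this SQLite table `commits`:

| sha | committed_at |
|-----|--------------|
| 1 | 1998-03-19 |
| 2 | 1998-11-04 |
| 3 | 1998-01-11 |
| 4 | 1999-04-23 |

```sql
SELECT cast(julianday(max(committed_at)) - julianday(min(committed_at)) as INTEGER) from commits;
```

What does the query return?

467

MIN = 1998-01-11, MAX = 1999-04-23.
20 days remain in January 1998 after the 11th (31 − 11).
Full months from February 1998 through March 1999 contribute their day counts.
Then 23 days into April 1999.
Total: 20 + 28 + 31 + 30 + 31 + 30 + 31 + 31 + 30 + 31 + 30 + 31 + 31 + 28 + 31 + 23 = 467.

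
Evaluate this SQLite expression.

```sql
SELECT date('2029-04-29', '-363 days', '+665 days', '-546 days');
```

Applying '-363 days' to 2029-04-29: counting 363 days back gives 2028-05-01.
Applying '+665 days' to 2028-05-01: counting 665 days forward gives 2030-02-25.
Applying '-546 days' to 2030-02-25: counting 546 days back gives 2028-08-28.

2028-08-28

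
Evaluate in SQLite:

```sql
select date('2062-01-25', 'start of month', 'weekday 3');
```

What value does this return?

`start of month` rewinds 2062-01-25 to 2062-01-01.
`weekday 3` advances to the next Wednesday; 2062-01-01 is a Sunday, so it moves forward to 2062-01-04.

2062-01-04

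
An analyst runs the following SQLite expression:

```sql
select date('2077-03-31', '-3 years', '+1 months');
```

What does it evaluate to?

2074-05-01

Adding -3 years to 2077-03-31 gives 2074-03-31.
Adding +1 month to 2074-03-31 targets 2074-04-31. April 2074 has only 30 days, so SQLite normalizes the 1-day overflow forward to 2074-05-01.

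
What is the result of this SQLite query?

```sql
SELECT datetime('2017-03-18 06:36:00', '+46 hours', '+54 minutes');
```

2017-03-20 05:30:00

+46 hours from 2017-03-18 06:36:00 is 2017-03-20 04:36:00 (crosses midnight).
+54 minutes from 2017-03-20 04:36:00 is 2017-03-20 05:30:00.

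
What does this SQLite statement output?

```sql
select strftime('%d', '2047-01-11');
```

11

`%d` extracts the 2-digit day of month: 11.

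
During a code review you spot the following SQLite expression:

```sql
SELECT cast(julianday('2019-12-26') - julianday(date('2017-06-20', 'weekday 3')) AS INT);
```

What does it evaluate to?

`weekday 3` advances to the next Wednesday; 2017-06-20 is a Tuesday, so it moves forward to 2017-06-21.
9 days remain in June 2017 after the 21st (30 − 21).
Full months from July 2017 through November 2019 contribute their day counts.
Then 26 days into December 2019.
Total: 9 + 31 + 31 + 30 + 31 + 30 + 31 + 31 + 28 + 31 + 30 + 31 + 30 + 31 + 31 + 30 + 31 + 30 + 31 + 31 + 28 + 31 + 30 + 31 + 30 + 31 + 31 + 30 + 31 + 30 + 26 = 918.

918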